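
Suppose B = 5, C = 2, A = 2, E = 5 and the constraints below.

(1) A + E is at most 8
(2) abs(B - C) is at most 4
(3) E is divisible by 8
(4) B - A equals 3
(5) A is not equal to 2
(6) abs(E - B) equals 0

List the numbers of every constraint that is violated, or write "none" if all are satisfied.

Violated: 3, 5.

(1) A + E = 2 + 5 = 7; 7 ≤ 8 — OK.
(2) abs(5 - 2) = 3; 3 ≤ 4 — OK.
(3) 5 = 8*0 + 5, so 8 does not divide 5 — violated.
(4) B - A = 5 - 2 = 3 — OK.
(5) A = 2, but 2 is required to differ — violated.
(6) abs(5 - 5) = 0 — OK.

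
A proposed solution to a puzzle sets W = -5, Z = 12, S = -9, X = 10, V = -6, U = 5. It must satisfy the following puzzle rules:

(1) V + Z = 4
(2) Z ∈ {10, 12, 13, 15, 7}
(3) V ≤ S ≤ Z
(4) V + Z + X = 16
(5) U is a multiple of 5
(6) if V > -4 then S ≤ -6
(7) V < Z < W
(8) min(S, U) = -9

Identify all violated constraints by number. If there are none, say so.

No — constraints 1, 3, 7 are not satisfied.

(1) V + Z = -6 + 12 = 6, not 4 — violated.
(2) Z = 12 is in {10, 12, 13, 15, 7} — satisfied.
(3) values -6, -9, 12; V = -6 is not ≤ S = -9 — violated.
(4) V + Z + X = -6 + 12 + 10 = 16 — satisfied.
(5) 5 / 5 = 1, so 5 divides 5 — satisfied.
(6) V = -6, not > -4; antecedent false, conditional vacuously true — satisfied.
(7) values -6, 12, -5; Z = 12 is not < W = -5 — violated.
(8) min(-9, 5) = -9 — satisfied.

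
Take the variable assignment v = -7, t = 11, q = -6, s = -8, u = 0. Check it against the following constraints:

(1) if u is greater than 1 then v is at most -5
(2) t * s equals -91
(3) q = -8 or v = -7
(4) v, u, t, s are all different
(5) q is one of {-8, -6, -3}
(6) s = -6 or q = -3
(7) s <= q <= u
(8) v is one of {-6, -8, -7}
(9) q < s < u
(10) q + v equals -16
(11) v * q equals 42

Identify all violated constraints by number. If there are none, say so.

(1) u = 0, not > 1; antecedent false, conditional vacuously true — holds.
(2) t * s = 11 * (-8) = -88, not -91 — does not hold.
(3) q = -6 ≠ -8, but v = -7 = -7 (second disjunct) — holds.
(4) values -7, 0, 11, -8 are pairwise distinct — holds.
(5) q = -6 is in {-8, -6, -3} — holds.
(6) s = -8 ≠ -6 and q = -6 ≠ -3; both disjuncts false — does not hold.
(7) values -8 <= -6 <= 0 — holds.
(8) v = -7 is in {-6, -8, -7} — holds.
(9) values -6, -8, 0; q = -6 is not < s = -8 — does not hold.
(10) q + v = -6 + (-7) = -13, not -16 — does not hold.
(11) v * q = -7 * (-6) = 42 — holds.

Constraints 2, 6, 9, and 10 do not hold.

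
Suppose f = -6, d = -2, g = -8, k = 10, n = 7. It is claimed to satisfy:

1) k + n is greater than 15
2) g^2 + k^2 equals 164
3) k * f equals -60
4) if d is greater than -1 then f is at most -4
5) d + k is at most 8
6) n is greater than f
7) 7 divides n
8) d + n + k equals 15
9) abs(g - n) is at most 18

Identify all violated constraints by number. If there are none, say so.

1) k + n = 10 + 7 = 17; 17 > 15 — holds.
2) g^2 + k^2 = (-8)^2 + 10^2 = 64 + 100 = 164 — holds.
3) k * f = 10 * (-6) = -60 — holds.
4) d = -2, not > -1; antecedent false, conditional vacuously true — holds.
5) d + k = -2 + 10 = 8; 8 ≤ 8 — holds.
6) n = 7, f = -6; 7 > -6 — holds.
7) 7 / 7 = 1, so 7 divides 7 — holds.
8) d + n + k = -2 + 7 + 10 = 15 — holds.
9) abs(-8 - 7) = 15; 15 ≤ 18 — holds.

None — every constraint holds.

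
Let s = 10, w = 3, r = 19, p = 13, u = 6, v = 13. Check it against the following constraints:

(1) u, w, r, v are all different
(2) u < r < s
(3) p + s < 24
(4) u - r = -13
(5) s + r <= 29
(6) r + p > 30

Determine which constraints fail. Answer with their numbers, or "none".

(1) values 6, 3, 19, 13 are pairwise distinct  OK
(2) values 6, 19, 10; r = 19 is not < s = 10  FAIL
(3) p + s = 13 + 10 = 23; 23 < 24  OK
(4) u - r = 6 - 19 = -13  OK
(5) s + r = 10 + 19 = 29; 29 ≤ 29  OK
(6) r + p = 19 + 13 = 32; 32 > 30  OK

Constraint 2 is violated.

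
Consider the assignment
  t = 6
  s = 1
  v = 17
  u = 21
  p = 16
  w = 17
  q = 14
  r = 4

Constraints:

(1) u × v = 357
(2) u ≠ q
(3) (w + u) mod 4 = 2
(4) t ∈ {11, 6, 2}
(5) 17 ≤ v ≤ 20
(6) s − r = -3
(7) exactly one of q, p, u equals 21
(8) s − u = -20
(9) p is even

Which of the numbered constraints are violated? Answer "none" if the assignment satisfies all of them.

(1) u × v = 21 × 17 = 357  ✔
(2) u = 21, q = 14; distinct  ✔
(3) w + u = 38; 38 mod 4 = 2  ✔
(4) t = 6 is in {11, 6, 2}  ✔
(5) v = 17 lies in [17, 20]  ✔
(6) s − r = 1 − 4 = -3  ✔
(7) q=14, p=16, u=21; 1 of them equals 21  ✔
(8) s − u = 1 − 21 = -20  ✔
(9) p = 16 is even  ✔

Yes — all constraints hold.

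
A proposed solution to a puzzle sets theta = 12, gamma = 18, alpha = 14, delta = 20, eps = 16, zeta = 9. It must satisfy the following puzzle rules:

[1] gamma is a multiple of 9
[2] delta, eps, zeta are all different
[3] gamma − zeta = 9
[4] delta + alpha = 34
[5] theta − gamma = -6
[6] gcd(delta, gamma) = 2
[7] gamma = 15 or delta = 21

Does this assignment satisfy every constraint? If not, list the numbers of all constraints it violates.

No — constraint 7 is not satisfied.

[1] 18 / 9 = 2, so 9 divides 18 — holds.
[2] values 20, 16, 9 are pairwise distinct — holds.
[3] gamma − zeta = 18 − 9 = 9 — holds.
[4] delta + alpha = 20 + 14 = 34 — holds.
[5] theta − gamma = 12 − 18 = -6 — holds.
[6] gcd(20, 18) = 2 — holds.
[7] gamma = 18 ≠ 15 and delta = 20 ≠ 21; both disjuncts false — fails.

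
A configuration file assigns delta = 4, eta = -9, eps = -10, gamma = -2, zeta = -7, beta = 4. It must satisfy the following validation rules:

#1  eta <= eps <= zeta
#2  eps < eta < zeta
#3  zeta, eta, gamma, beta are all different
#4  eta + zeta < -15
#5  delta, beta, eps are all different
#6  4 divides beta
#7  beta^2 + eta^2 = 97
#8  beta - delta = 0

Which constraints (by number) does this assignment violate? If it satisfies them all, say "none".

Violated: 1 and 5.

#1 values -9, -10, -7; eta = -9 is not <= eps = -10 — violated.
#2 values -10 < -9 < -7 — OK.
#3 values -7, -9, -2, 4 are pairwise distinct — OK.
#4 eta + zeta = -9 + (-7) = -16; -16 < -15 — OK.
#5 delta = beta = 4, not all different — violated.
#6 4 / 4 = 1, so 4 divides 4 — OK.
#7 beta^2 + eta^2 = 4^2 + (-9)^2 = 16 + 81 = 97 — OK.
#8 beta - delta = 4 - 4 = 0 — OK.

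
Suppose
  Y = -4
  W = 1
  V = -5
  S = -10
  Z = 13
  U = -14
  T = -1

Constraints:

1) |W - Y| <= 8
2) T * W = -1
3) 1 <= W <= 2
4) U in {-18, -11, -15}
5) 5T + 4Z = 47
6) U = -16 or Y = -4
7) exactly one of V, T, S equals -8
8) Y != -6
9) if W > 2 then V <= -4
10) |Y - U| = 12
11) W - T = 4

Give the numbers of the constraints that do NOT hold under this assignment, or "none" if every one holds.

Violated: 4, 7, 10, and 11.

1) |1 - (-4)| = 5; 5 ≤ 8  holds
2) T * W = -1 * 1 = -1  holds
3) W = 1 lies in [1, 2]  holds
4) U = -14 is not in {-18, -11, -15}  fails
5) 5T + 4Z = 5(-1) + 4(13) = 47  holds
6) U = -14 ≠ -16, but Y = -4 = -4 (second disjunct)  holds
7) V=-5, T=-1, S=-10; 0 of them equal -8, not exactly one  fails
8) Y = -4, and -4 ≠ -6  holds
9) W = 1, not > 2; antecedent false, conditional vacuously true  holds
10) |-4 - (-14)| = 10, not 12  fails
11) W - T = 1 - (-1) = 2, not 4  fails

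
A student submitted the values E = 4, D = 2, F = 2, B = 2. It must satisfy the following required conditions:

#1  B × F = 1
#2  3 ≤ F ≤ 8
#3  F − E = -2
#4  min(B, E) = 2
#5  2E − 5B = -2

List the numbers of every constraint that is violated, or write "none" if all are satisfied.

The assignment fails constraints 1, 2.

#1 B × F = 2 × 2 = 4, not 1 — does not hold.
#2 F = 2 is outside [3, 8] — does not hold.
#3 F − E = 2 − 4 = -2 — holds.
#4 min(2, 4) = 2 — holds.
#5 2E − 5B = 2(4) − 5(2) = -2 — holds.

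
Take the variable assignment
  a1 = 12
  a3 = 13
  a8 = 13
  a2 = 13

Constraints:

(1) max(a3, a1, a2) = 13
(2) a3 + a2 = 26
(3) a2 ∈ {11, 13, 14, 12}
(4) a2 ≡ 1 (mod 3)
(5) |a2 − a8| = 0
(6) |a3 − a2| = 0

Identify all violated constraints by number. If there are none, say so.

(1) max(13, 12, 13) = 13 — OK.
(2) a3 + a2 = 13 + 13 = 26 — OK.
(3) a2 = 13 is in {11, 13, 14, 12} — OK.
(4) 13 mod 3 = 1 — OK.
(5) |13 − 13| = 0 — OK.
(6) |13 − 13| = 0 — OK.

Yes — all constraints hold.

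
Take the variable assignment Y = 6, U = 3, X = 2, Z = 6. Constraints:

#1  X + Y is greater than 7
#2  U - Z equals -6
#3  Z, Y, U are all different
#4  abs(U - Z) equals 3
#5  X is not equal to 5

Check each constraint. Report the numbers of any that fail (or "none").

Constraints 2, 3 are violated.

#1 X + Y = 2 + 6 = 8; 8 > 7  holds
#2 U - Z = 3 - 6 = -3, not -6  fails
#3 Z = Y = 6, not all different  fails
#4 abs(3 - 6) = 3  holds
#5 X = 2, and 2 ≠ 5  holds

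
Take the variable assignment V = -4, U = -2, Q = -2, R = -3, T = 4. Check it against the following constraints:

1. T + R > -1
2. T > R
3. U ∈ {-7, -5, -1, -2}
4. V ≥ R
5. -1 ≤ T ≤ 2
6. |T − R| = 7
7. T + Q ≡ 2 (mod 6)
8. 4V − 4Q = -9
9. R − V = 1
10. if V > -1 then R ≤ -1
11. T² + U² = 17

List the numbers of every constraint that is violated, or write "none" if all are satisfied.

No — constraints 4, 5, 8, 11 are not satisfied.

1. T + R = 4 + (-3) = 1; 1 > -1 — holds.
2. T = 4, R = -3; 4 > -3 — holds.
3. U = -2 is in {-7, -5, -1, -2} — holds.
4. V = -4, R = -3; -4 < -3 (want ≥) — fails.
5. T = 4 is outside [-1, 2] — fails.
6. |4 − (-3)| = 7 — holds.
7. T + Q = 2; 2 mod 6 = 2 — holds.
8. 4V − 4Q = 4(-4) − 4(-2) = -8, not -9 — fails.
9. R − V = -3 − (-4) = 1 — holds.
10. V = -4, not > -1; antecedent false, conditional vacuously true — holds.
11. T² + U² = 4² + (-2)² = 16 + 4 = 20, not 17 — fails.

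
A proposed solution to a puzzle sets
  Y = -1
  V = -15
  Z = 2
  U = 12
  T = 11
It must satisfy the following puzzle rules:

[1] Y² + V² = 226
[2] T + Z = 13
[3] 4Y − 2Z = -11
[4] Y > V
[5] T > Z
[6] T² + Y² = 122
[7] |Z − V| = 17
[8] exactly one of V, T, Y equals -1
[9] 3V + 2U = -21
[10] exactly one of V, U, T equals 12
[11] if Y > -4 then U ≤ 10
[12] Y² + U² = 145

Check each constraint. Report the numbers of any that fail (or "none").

[1] Y² + V² = (-1)² + (-15)² = 1 + 225 = 226 — OK.
[2] T + Z = 11 + 2 = 13 — OK.
[3] 4Y − 2Z = 4(-1) − 2(2) = -8, not -11 — violated.
[4] Y = -1, V = -15; -1 > -15 — OK.
[5] T = 11, Z = 2; 11 > 2 — OK.
[6] T² + Y² = 11² + (-1)² = 121 + 1 = 122 — OK.
[7] |2 − (-15)| = 17 — OK.
[8] V=-15, T=11, Y=-1; 1 of them equals -1 — OK.
[9] 3V + 2U = 3(-15) + 2(12) = -21 — OK.
[10] V=-15, U=12, T=11; 1 of them equals 12 — OK.
[11] Y = -1 > -4, so we need U ≤ 10; but U = 12 > 10 — violated.
[12] Y² + U² = (-1)² + 12² = 1 + 144 = 145 — OK.

Constraints 3, 11 do not hold.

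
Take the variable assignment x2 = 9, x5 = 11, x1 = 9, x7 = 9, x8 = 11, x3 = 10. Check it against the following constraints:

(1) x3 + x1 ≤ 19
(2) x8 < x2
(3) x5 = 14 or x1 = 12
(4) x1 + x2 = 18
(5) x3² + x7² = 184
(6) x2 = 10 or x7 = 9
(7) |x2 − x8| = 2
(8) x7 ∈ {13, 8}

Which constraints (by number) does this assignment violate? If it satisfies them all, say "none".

Constraints 2, 3, 5, 8 do not hold.

(1) x3 + x1 = 10 + 9 = 19; 19 ≤ 19  true
(2) x8 = 11, x2 = 9; 11 ≥ 9 (want <)  false
(3) x5 = 11 ≠ 14 and x1 = 9 ≠ 12; both disjuncts false  false
(4) x1 + x2 = 9 + 9 = 18  true
(5) x3² + x7² = 10² + 9² = 100 + 81 = 181, not 184  false
(6) x2 = 9 ≠ 10, but x7 = 9 = 9 (second disjunct)  true
(7) |9 − 11| = 2  true
(8) x7 = 9 is not in {13, 8}  false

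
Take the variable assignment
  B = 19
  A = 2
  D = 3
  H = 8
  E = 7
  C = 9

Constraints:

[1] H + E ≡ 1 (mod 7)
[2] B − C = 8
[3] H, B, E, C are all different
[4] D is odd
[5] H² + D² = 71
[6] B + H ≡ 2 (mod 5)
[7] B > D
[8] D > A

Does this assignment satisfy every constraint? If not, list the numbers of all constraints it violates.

[1] H + E = 15; 15 mod 7 = 1  yes
[2] B − C = 19 − 9 = 10, not 8  no
[3] values 8, 19, 7, 9 are pairwise distinct  yes
[4] D = 3 is odd  yes
[5] H² + D² = 8² + 3² = 64 + 9 = 73, not 71  no
[6] B + H = 27; 27 mod 5 = 2  yes
[7] B = 19, D = 3; 19 > 3  yes
[8] D = 3, A = 2; 3 > 2  yes

Constraints 2 and 5 are violated.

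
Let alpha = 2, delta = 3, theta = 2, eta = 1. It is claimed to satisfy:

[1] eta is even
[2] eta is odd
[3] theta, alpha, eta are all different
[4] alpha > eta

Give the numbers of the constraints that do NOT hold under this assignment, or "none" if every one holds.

[1] eta = 1 is odd  fails
[2] eta = 1 is odd  holds
[3] theta = alpha = 2, not all different  fails
[4] alpha = 2, eta = 1; 2 > 1  holds

Constraints 1 and 3 are violated.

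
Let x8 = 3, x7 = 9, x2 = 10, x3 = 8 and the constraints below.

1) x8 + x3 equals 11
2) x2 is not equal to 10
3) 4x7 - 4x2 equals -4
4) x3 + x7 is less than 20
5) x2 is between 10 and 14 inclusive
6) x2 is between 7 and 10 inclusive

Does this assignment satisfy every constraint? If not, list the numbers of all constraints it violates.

1) x8 + x3 = 3 + 8 = 11 — OK.
2) x2 = 10, but 10 is required to differ — violated.
3) 4x7 - 4x2 = 4(9) - 4(10) = -4 — OK.
4) x3 + x7 = 8 + 9 = 17; 17 < 20 — OK.
5) x2 = 10 lies in [10, 14] — OK.
6) x2 = 10 lies in [7, 10] — OK.

Constraint 2 does not hold.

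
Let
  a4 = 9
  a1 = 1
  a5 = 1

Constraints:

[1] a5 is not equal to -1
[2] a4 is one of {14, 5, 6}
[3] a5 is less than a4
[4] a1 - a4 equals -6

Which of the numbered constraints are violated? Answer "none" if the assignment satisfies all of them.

Violated: 2 and 4.

[1] a5 = 1, and 1 ≠ -1 — holds.
[2] a4 = 9 is not in {14, 5, 6} — fails.
[3] a5 = 1, a4 = 9; 1 < 9 — holds.
[4] a1 - a4 = 1 - 9 = -8, not -6 — fails.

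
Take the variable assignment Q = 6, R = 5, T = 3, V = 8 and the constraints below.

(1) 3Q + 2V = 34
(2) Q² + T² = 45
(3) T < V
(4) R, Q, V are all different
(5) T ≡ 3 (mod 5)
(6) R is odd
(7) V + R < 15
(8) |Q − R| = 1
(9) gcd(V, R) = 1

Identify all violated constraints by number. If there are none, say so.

(1) 3Q + 2V = 3(6) + 2(8) = 34 — holds.
(2) Q² + T² = 6² + 3² = 36 + 9 = 45 — holds.
(3) T = 3, V = 8; 3 < 8 — holds.
(4) values 5, 6, 8 are pairwise distinct — holds.
(5) 3 mod 5 = 3 — holds.
(6) R = 5 is odd — holds.
(7) V + R = 8 + 5 = 13; 13 < 15 — holds.
(8) |6 − 5| = 1 — holds.
(9) gcd(8, 5) = 1 — holds.

All constraints are satisfied.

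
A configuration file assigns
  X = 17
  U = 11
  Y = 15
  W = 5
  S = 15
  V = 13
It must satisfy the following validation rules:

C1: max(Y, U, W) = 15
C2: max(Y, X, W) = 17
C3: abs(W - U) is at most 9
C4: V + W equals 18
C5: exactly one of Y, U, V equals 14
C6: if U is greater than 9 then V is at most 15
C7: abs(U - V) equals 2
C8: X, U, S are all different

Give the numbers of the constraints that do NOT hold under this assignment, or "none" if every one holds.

Constraint 5 is violated.

C1: max(15, 11, 5) = 15  yes
C2: max(15, 17, 5) = 17  yes
C3: abs(5 - 11) = 6; 6 ≤ 9  yes
C4: V + W = 13 + 5 = 18  yes
C5: Y=15, U=11, V=13; 0 of them equal 14, not exactly one  no
C6: U = 11 > 9, so we need V ≤ 15; V = 13 ≤ 15  yes
C7: abs(11 - 13) = 2  yes
C8: values 17, 11, 15 are pairwise distinct  yes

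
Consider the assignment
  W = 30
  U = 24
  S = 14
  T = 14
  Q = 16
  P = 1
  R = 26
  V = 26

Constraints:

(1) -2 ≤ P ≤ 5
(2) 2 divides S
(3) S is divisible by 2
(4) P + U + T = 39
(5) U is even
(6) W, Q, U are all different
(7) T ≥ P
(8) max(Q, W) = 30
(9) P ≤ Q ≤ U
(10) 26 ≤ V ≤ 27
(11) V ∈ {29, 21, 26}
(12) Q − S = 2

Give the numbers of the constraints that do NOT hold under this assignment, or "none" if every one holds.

All constraints are satisfied.

(1) P = 1 lies in [-2, 5] — holds.
(2) 14 / 2 = 7, so 2 divides 14 — holds.
(3) 14 / 2 = 7, so 2 divides 14 — holds.
(4) P + U + T = 1 + 24 + 14 = 39 — holds.
(5) U = 24 is even — holds.
(6) values 30, 16, 24 are pairwise distinct — holds.
(7) T = 14, P = 1; 14 ≥ 1 — holds.
(8) max(16, 30) = 30 — holds.
(9) values 1 ≤ 16 ≤ 24 — holds.
(10) V = 26 lies in [26, 27] — holds.
(11) V = 26 is in {29, 21, 26} — holds.
(12) Q − S = 16 − 14 = 2 — holds.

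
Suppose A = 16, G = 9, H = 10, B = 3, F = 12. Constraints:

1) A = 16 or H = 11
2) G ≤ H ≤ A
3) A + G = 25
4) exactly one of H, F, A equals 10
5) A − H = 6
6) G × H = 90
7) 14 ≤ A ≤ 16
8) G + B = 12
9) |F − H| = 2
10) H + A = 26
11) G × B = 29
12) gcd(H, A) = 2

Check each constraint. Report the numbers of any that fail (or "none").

1) A = 16 = 16 (first disjunct)  holds
2) values 9 ≤ 10 ≤ 16  holds
3) A + G = 16 + 9 = 25  holds
4) H=10, F=12, A=16; 1 of them equals 10  holds
5) A − H = 16 − 10 = 6  holds
6) G × H = 9 × 10 = 90  holds
7) A = 16 lies in [14, 16]  holds
8) G + B = 9 + 3 = 12  holds
9) |12 − 10| = 2  holds
10) H + A = 10 + 16 = 26  holds
11) G × B = 9 × 3 = 27, not 29  fails
12) gcd(10, 16) = 2  holds

The assignment fails constraint 11.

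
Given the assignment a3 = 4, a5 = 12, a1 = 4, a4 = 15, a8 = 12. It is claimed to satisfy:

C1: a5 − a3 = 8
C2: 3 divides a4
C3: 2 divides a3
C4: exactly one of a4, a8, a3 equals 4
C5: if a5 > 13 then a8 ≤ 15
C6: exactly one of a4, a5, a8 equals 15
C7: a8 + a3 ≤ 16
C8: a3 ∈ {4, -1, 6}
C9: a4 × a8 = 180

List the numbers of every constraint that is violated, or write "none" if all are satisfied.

C1: a5 − a3 = 12 − 4 = 8  OK
C2: 15 / 3 = 5, so 3 divides 15  OK
C3: 4 / 2 = 2, so 2 divides 4  OK
C4: a4=15, a8=12, a3=4; 1 of them equals 4  OK
C5: a5 = 12, not > 13; antecedent false, conditional vacuously true  OK
C6: a4=15, a5=12, a8=12; 1 of them equals 15  OK
C7: a8 + a3 = 12 + 4 = 16; 16 ≤ 16  OK
C8: a3 = 4 is in {4, -1, 6}  OK
C9: a4 × a8 = 15 × 12 = 180  OK

No violations.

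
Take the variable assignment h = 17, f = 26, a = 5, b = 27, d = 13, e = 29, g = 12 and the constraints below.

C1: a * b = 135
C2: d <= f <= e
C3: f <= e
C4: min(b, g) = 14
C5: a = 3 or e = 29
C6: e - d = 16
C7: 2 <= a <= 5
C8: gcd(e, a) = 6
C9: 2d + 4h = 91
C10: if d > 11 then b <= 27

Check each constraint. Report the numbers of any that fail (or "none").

Violated: 4, 8, 9.

C1: a * b = 5 * 27 = 135  ✔
C2: values 13 <= 26 <= 29  ✔
C3: f = 26, e = 29; 26 ≤ 29  ✔
C4: min(27, 12) = 12, not 14  ✘
C5: a = 5 ≠ 3, but e = 29 = 29 (second disjunct)  ✔
C6: e - d = 29 - 13 = 16  ✔
C7: a = 5 lies in [2, 5]  ✔
C8: gcd(29, 5) = 1, not 6  ✘
C9: 2d + 4h = 2(13) + 4(17) = 94, not 91  ✘
C10: d = 13 > 11, so we need b ≤ 27; b = 27 ≤ 27  ✔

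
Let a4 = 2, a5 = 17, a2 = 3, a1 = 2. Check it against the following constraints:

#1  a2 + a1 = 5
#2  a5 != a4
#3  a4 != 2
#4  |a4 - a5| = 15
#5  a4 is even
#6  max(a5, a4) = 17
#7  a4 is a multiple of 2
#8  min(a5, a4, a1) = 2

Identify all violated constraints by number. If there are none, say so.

#1 a2 + a1 = 3 + 2 = 5 — holds.
#2 a5 = 17, a4 = 2; distinct — holds.
#3 a4 = 2, but 2 is required to differ — fails.
#4 |2 - 17| = 15 — holds.
#5 a4 = 2 is even — holds.
#6 max(17, 2) = 17 — holds.
#7 2 / 2 = 1, so 2 divides 2 — holds.
#8 min(17, 2, 2) = 2 — holds.

The assignment fails constraint 3.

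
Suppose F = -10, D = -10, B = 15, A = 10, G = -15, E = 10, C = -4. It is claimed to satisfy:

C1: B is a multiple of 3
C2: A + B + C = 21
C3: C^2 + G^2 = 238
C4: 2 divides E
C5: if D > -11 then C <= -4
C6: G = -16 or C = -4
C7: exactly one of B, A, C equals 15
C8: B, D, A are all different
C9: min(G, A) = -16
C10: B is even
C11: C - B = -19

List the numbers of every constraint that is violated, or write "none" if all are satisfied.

Constraints 3, 9, and 10 do not hold.

C1: 15 / 3 = 5, so 3 divides 15 — OK.
C2: A + B + C = 10 + 15 + (-4) = 21 — OK.
C3: C^2 + G^2 = (-4)^2 + (-15)^2 = 16 + 225 = 241, not 238 — violated.
C4: 10 / 2 = 5, so 2 divides 10 — OK.
C5: D = -10 > -11, so we need C ≤ -4; C = -4 ≤ -4 — OK.
C6: G = -15 ≠ -16, but C = -4 = -4 (second disjunct) — OK.
C7: B=15, A=10, C=-4; 1 of them equals 15 — OK.
C8: values 15, -10, 10 are pairwise distinct — OK.
C9: min(-15, 10) = -15, not -16 — violated.
C10: B = 15 is odd — violated.
C11: C - B = -4 - 15 = -19 — OK.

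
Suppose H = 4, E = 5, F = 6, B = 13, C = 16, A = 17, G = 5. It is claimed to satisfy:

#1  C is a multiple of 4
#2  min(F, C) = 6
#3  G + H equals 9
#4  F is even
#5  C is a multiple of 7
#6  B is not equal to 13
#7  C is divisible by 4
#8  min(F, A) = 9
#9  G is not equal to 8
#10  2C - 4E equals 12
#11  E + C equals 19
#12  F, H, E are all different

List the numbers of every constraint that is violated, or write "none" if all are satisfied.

Constraints 5, 6, 8, and 11 do not hold.

#1 16 / 4 = 4, so 4 divides 16  holds
#2 min(6, 16) = 6  holds
#3 G + H = 5 + 4 = 9  holds
#4 F = 6 is even  holds
#5 16 = 7*2 + 2, so 7 does not divide 16  fails
#6 B = 13, but 13 is required to differ  fails
#7 16 / 4 = 4, so 4 divides 16  holds
#8 min(6, 17) = 6, not 9  fails
#9 G = 5, and 5 ≠ 8  holds
#10 2C - 4E = 2(16) - 4(5) = 12  holds
#11 E + C = 5 + 16 = 21, not 19  fails
#12 values 6, 4, 5 are pairwise distinct  holds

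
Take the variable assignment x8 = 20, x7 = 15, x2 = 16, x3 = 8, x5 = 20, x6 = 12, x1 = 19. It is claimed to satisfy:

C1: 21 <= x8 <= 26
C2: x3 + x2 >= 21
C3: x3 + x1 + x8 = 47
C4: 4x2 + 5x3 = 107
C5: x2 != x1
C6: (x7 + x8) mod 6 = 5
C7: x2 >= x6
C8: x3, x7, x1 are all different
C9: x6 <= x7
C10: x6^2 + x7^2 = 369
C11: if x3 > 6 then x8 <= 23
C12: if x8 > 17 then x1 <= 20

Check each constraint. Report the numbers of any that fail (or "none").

Constraints 1, 4 do not hold.

C1: x8 = 20 is outside [21, 26] — violated.
C2: x3 + x2 = 8 + 16 = 24; 24 ≥ 21 — satisfied.
C3: x3 + x1 + x8 = 8 + 19 + 20 = 47 — satisfied.
C4: 4x2 + 5x3 = 4(16) + 5(8) = 104, not 107 — violated.
C5: x2 = 16, x1 = 19; distinct — satisfied.
C6: x7 + x8 = 35; 35 mod 6 = 5 — satisfied.
C7: x2 = 16, x6 = 12; 16 ≥ 12 — satisfied.
C8: values 8, 15, 19 are pairwise distinct — satisfied.
C9: x6 = 12, x7 = 15; 12 ≤ 15 — satisfied.
C10: x6^2 + x7^2 = 12^2 + 15^2 = 144 + 225 = 369 — satisfied.
C11: x3 = 8 > 6, so we need x8 ≤ 23; x8 = 20 ≤ 23 — satisfied.
C12: x8 = 20 > 17, so we need x1 ≤ 20; x1 = 19 ≤ 20 — satisfied.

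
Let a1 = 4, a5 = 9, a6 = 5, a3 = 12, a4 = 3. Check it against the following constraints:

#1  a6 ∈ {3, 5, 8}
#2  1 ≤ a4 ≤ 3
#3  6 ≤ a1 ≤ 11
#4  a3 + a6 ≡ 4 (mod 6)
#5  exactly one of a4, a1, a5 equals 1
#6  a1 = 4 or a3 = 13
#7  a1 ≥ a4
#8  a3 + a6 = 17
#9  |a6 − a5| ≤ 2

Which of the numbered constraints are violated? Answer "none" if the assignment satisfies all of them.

Constraints 3, 4, 5, and 9 do not hold.

#1 a6 = 5 is in {3, 5, 8} — holds.
#2 a4 = 3 lies in [1, 3] — holds.
#3 a1 = 4 is outside [6, 11] — does not hold.
#4 a3 + a6 = 17; 17 mod 6 = 5, not 4 — does not hold.
#5 a4=3, a1=4, a5=9; 0 of them equal 1, not exactly one — does not hold.
#6 a1 = 4 = 4 (first disjunct) — holds.
#7 a1 = 4, a4 = 3; 4 ≥ 3 — holds.
#8 a3 + a6 = 12 + 5 = 17 — holds.
#9 |5 − 9| = 4; 4 > 2, exceeds bound 2 — does not hold.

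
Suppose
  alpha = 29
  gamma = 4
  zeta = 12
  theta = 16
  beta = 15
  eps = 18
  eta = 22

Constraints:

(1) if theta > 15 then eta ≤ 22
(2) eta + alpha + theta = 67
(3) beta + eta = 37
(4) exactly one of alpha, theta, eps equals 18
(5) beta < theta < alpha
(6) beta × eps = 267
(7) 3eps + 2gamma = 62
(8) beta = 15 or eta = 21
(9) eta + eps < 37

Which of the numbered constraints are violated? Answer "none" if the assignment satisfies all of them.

(1) theta = 16 > 15, so we need eta ≤ 22; eta = 22 ≤ 22  ✔
(2) eta + alpha + theta = 22 + 29 + 16 = 67  ✔
(3) beta + eta = 15 + 22 = 37  ✔
(4) alpha=29, theta=16, eps=18; 1 of them equals 18  ✔
(5) values 15 < 16 < 29  ✔
(6) beta × eps = 15 × 18 = 270, not 267  ✘
(7) 3eps + 2gamma = 3(18) + 2(4) = 62  ✔
(8) beta = 15 = 15 (first disjunct)  ✔
(9) eta + eps = 22 + 18 = 40; 40 ≥ 37, bound 37 not met  ✘

No — constraints 6 and 9 are not satisfied.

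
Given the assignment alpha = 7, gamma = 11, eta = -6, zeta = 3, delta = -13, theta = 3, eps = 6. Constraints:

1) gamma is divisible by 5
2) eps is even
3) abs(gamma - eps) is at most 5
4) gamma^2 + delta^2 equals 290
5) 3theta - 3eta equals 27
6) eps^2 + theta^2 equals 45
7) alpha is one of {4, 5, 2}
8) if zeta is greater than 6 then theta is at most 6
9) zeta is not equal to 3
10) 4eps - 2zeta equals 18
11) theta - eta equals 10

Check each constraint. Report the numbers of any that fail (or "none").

1) 11 = 5*2 + 1, so 5 does not divide 11 — fails.
2) eps = 6 is even — holds.
3) abs(11 - 6) = 5; 5 ≤ 5 — holds.
4) gamma^2 + delta^2 = 11^2 + (-13)^2 = 121 + 169 = 290 — holds.
5) 3theta - 3eta = 3(3) - 3(-6) = 27 — holds.
6) eps^2 + theta^2 = 6^2 + 3^2 = 36 + 9 = 45 — holds.
7) alpha = 7 is not in {4, 5, 2} — fails.
8) zeta = 3, not > 6; antecedent false, conditional vacuously true — holds.
9) zeta = 3, but 3 is required to differ — fails.
10) 4eps - 2zeta = 4(6) - 2(3) = 18 — holds.
11) theta - eta = 3 - (-6) = 9, not 10 — fails.

No — constraints 1, 7, 9, and 11 are not satisfied.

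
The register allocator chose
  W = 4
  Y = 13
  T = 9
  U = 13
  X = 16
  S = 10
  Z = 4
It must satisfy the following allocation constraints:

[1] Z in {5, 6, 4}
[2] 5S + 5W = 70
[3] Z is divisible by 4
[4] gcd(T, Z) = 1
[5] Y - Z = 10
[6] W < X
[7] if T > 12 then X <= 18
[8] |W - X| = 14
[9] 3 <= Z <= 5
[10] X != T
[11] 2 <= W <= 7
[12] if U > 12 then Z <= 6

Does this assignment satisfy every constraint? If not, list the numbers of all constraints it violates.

Constraints 5 and 8 do not hold.

[1] Z = 4 is in {5, 6, 4}  ✓
[2] 5S + 5W = 5(10) + 5(4) = 70  ✓
[3] 4 / 4 = 1, so 4 divides 4  ✓
[4] gcd(9, 4) = 1  ✓
[5] Y - Z = 13 - 4 = 9, not 10  ✗
[6] W = 4, X = 16; 4 < 16  ✓
[7] T = 9, not > 12; antecedent false, conditional vacuously true  ✓
[8] |4 - 16| = 12, not 14  ✗
[9] Z = 4 lies in [3, 5]  ✓
[10] X = 16, T = 9; distinct  ✓
[11] W = 4 lies in [2, 7]  ✓
[12] U = 13 > 12, so we need Z ≤ 6; Z = 4 ≤ 6  ✓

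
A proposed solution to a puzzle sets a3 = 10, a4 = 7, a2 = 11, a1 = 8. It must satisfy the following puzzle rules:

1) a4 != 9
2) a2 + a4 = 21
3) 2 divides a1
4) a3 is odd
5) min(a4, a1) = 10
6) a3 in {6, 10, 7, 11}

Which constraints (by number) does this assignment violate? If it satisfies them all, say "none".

No — constraints 2, 4, and 5 are not satisfied.

1) a4 = 7, and 7 ≠ 9 — holds.
2) a2 + a4 = 11 + 7 = 18, not 21 — does not hold.
3) 8 / 2 = 4, so 2 divides 8 — holds.
4) a3 = 10 is even — does not hold.
5) min(7, 8) = 7, not 10 — does not hold.
6) a3 = 10 is in {6, 10, 7, 11} — holds.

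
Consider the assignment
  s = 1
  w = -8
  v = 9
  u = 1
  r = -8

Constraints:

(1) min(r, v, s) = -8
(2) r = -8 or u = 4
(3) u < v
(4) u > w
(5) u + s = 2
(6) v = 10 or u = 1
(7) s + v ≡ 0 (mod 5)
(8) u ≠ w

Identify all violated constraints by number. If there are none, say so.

The assignment satisfies every constraint.

(1) min(-8, 9, 1) = -8  ✓
(2) r = -8 = -8 (first disjunct)  ✓
(3) u = 1, v = 9; 1 < 9  ✓
(4) u = 1, w = -8; 1 > -8  ✓
(5) u + s = 1 + 1 = 2  ✓
(6) v = 9 ≠ 10, but u = 1 = 1 (second disjunct)  ✓
(7) s + v = 10; 10 mod 5 = 0  ✓
(8) u = 1, w = -8; distinct  ✓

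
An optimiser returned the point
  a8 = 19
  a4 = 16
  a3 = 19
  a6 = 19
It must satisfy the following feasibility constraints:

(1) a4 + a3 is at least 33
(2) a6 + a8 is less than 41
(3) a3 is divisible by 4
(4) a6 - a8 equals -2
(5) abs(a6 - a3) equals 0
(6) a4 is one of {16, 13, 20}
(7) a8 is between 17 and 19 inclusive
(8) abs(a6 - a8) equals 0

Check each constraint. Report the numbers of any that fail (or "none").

Violated: 3 and 4.

(1) a4 + a3 = 16 + 19 = 35; 35 ≥ 33  ✔
(2) a6 + a8 = 19 + 19 = 38; 38 < 41  ✔
(3) 19 = 4*4 + 3, so 4 does not divide 19  ✘
(4) a6 - a8 = 19 - 19 = 0, not -2  ✘
(5) abs(19 - 19) = 0  ✔
(6) a4 = 16 is in {16, 13, 20}  ✔
(7) a8 = 19 lies in [17, 19]  ✔
(8) abs(19 - 19) = 0  ✔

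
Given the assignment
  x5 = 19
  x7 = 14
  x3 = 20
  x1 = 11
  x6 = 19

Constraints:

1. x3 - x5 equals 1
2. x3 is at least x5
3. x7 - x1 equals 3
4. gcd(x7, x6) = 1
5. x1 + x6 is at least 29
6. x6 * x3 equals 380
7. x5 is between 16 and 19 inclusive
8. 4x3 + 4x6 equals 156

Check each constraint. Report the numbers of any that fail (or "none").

None — every constraint holds.

1. x3 - x5 = 20 - 19 = 1 — OK.
2. x3 = 20, x5 = 19; 20 ≥ 19 — OK.
3. x7 - x1 = 14 - 11 = 3 — OK.
4. gcd(14, 19) = 1 — OK.
5. x1 + x6 = 11 + 19 = 30; 30 ≥ 29 — OK.
6. x6 * x3 = 19 * 20 = 380 — OK.
7. x5 = 19 lies in [16, 19] — OK.
8. 4x3 + 4x6 = 4(20) + 4(19) = 156 — OK.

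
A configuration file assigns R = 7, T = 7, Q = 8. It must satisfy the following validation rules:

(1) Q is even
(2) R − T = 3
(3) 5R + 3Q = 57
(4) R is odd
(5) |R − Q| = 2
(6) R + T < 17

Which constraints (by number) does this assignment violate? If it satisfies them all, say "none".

(1) Q = 8 is even — satisfied.
(2) R − T = 7 − 7 = 0, not 3 — violated.
(3) 5R + 3Q = 5(7) + 3(8) = 59, not 57 — violated.
(4) R = 7 is odd — satisfied.
(5) |7 − 8| = 1, not 2 — violated.
(6) R + T = 7 + 7 = 14; 14 < 17 — satisfied.

Constraints 2, 3, and 5 do not hold.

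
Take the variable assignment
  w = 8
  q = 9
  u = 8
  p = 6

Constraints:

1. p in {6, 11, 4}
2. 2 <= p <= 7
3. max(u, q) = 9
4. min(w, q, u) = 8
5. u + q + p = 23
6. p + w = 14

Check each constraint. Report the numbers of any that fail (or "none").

Yes — all constraints hold.

1. p = 6 is in {6, 11, 4} — holds.
2. p = 6 lies in [2, 7] — holds.
3. max(8, 9) = 9 — holds.
4. min(8, 9, 8) = 8 — holds.
5. u + q + p = 8 + 9 + 6 = 23 — holds.
6. p + w = 6 + 8 = 14 — holds.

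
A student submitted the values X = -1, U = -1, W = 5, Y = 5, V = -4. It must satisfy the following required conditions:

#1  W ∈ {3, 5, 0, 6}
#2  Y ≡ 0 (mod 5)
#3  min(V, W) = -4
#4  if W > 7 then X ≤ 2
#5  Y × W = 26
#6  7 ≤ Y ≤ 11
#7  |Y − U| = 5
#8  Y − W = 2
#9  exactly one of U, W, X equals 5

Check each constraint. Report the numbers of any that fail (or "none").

#1 W = 5 is in {3, 5, 0, 6}  true
#2 5 mod 5 = 0  true
#3 min(-4, 5) = -4  true
#4 W = 5, not > 7; antecedent false, conditional vacuously true  true
#5 Y × W = 5 × 5 = 25, not 26  false
#6 Y = 5 is outside [7, 11]  false
#7 |5 − (-1)| = 6, not 5  false
#8 Y − W = 5 − 5 = 0, not 2  false
#9 U=-1, W=5, X=-1; 1 of them equals 5  true

The assignment fails constraints 5, 6, 7, 8.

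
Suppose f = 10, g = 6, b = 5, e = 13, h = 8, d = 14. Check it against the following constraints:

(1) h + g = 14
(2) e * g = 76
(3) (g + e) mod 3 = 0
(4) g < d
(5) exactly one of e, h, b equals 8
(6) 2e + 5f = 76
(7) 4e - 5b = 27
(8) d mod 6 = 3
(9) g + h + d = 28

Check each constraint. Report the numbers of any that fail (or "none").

The assignment fails constraints 2, 3, and 8.

(1) h + g = 8 + 6 = 14 — holds.
(2) e * g = 13 * 6 = 78, not 76 — does not hold.
(3) g + e = 19; 19 mod 3 = 1, not 0 — does not hold.
(4) g = 6, d = 14; 6 < 14 — holds.
(5) e=13, h=8, b=5; 1 of them equals 8 — holds.
(6) 2e + 5f = 2(13) + 5(10) = 76 — holds.
(7) 4e - 5b = 4(13) - 5(5) = 27 — holds.
(8) 14 mod 6 = 2, not 3 — does not hold.
(9) g + h + d = 6 + 8 + 14 = 28 — holds.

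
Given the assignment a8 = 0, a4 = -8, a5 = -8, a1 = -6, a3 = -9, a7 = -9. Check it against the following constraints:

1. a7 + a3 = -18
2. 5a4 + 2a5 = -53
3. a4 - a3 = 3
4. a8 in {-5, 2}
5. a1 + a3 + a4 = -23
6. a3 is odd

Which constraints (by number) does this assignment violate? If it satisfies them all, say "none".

Constraints 2, 3, and 4 are violated.

1. a7 + a3 = -9 + (-9) = -18 — holds.
2. 5a4 + 2a5 = 5(-8) + 2(-8) = -56, not -53 — fails.
3. a4 - a3 = -8 - (-9) = 1, not 3 — fails.
4. a8 = 0 is not in {-5, 2} — fails.
5. a1 + a3 + a4 = -6 + (-9) + (-8) = -23 — holds.
6. a3 = -9 is odd — holds.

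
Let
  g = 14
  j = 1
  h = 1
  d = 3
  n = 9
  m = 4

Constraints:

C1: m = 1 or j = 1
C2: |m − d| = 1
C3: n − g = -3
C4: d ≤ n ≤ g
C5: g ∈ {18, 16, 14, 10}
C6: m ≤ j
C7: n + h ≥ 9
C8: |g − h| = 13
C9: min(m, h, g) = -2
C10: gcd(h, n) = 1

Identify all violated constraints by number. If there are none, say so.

Constraints 3, 6, and 9 are violated.

C1: m = 4 ≠ 1, but j = 1 = 1 (second disjunct) — satisfied.
C2: |4 − 3| = 1 — satisfied.
C3: n − g = 9 − 14 = -5, not -3 — violated.
C4: values 3 ≤ 9 ≤ 14 — satisfied.
C5: g = 14 is in {18, 16, 14, 10} — satisfied.
C6: m = 4, j = 1; 4 > 1 (want ≤) — violated.
C7: n + h = 9 + 1 = 10; 10 ≥ 9 — satisfied.
C8: |14 − 1| = 13 — satisfied.
C9: min(4, 1, 14) = 1, not -2 — violated.
C10: gcd(1, 9) = 1 — satisfied.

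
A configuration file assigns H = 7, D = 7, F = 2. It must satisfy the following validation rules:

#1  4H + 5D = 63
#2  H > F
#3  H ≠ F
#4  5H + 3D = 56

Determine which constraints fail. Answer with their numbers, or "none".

#1 4H + 5D = 4(7) + 5(7) = 63 — holds.
#2 H = 7, F = 2; 7 > 2 — holds.
#3 H = 7, F = 2; distinct — holds.
#4 5H + 3D = 5(7) + 3(7) = 56 — holds.

All constraints are satisfied.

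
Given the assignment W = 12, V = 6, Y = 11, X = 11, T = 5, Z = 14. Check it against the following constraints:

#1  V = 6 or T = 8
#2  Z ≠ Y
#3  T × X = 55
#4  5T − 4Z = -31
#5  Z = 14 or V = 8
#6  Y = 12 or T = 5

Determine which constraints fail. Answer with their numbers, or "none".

#1 V = 6 = 6 (first disjunct)  OK
#2 Z = 14, Y = 11; distinct  OK
#3 T × X = 5 × 11 = 55  OK
#4 5T − 4Z = 5(5) − 4(14) = -31  OK
#5 Z = 14 = 14 (first disjunct)  OK
#6 Y = 11 ≠ 12, but T = 5 = 5 (second disjunct)  OK

No violations.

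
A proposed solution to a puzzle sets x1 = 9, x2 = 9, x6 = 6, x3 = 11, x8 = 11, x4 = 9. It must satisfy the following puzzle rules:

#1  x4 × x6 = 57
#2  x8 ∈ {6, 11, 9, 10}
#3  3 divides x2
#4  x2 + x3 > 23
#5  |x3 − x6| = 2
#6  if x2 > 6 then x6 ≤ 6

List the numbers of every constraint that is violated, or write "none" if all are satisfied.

Constraints 1, 4, and 5 are violated.

#1 x4 × x6 = 9 × 6 = 54, not 57  FAIL
#2 x8 = 11 is in {6, 11, 9, 10}  OK
#3 9 / 3 = 3, so 3 divides 9  OK
#4 x2 + x3 = 9 + 11 = 20; 20 ≤ 23, bound 23 not met  FAIL
#5 |11 − 6| = 5, not 2  FAIL
#6 x2 = 9 > 6, so we need x6 ≤ 6; x6 = 6 ≤ 6  OK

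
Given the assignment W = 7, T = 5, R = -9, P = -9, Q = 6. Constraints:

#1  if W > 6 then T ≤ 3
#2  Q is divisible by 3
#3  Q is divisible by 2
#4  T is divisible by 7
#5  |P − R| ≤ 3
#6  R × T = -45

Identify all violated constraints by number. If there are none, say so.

The assignment fails constraints 1 and 4.

#1 W = 7 > 6, so we need T ≤ 3; but T = 5 > 3  false
#2 6 / 3 = 2, so 3 divides 6  true
#3 6 / 2 = 3, so 2 divides 6  true
#4 5 = 7×0 + 5, so 7 does not divide 5  false
#5 |-9 − (-9)| = 0; 0 ≤ 3  true
#6 R × T = -9 × 5 = -45  true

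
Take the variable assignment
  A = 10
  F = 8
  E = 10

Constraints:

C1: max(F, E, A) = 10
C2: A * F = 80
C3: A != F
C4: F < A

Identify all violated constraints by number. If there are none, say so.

C1: max(8, 10, 10) = 10 — holds.
C2: A * F = 10 * 8 = 80 — holds.
C3: A = 10, F = 8; distinct — holds.
C4: F = 8, A = 10; 8 < 10 — holds.

All constraints are satisfied.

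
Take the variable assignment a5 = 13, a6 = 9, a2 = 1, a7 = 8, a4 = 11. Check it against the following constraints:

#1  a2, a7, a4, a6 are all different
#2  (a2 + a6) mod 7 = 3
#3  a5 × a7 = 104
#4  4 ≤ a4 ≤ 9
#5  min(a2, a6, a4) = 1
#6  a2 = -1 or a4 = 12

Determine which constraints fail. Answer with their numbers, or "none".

#1 values 1, 8, 11, 9 are pairwise distinct  ✔
#2 a2 + a6 = 10; 10 mod 7 = 3  ✔
#3 a5 × a7 = 13 × 8 = 104  ✔
#4 a4 = 11 is outside [4, 9]  ✘
#5 min(1, 9, 11) = 1  ✔
#6 a2 = 1 ≠ -1 and a4 = 11 ≠ 12; both disjuncts false  ✘

Violated: 4 and 6.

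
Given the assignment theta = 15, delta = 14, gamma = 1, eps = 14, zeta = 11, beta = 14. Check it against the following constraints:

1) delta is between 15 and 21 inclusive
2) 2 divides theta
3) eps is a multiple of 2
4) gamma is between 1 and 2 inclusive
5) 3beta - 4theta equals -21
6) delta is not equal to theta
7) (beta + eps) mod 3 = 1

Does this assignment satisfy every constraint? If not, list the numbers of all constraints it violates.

Constraints 1, 2, 5 do not hold.

1) delta = 14 is outside [15, 21]  false
2) 15 = 2*7 + 1, so 2 does not divide 15  false
3) 14 / 2 = 7, so 2 divides 14  true
4) gamma = 1 lies in [1, 2]  true
5) 3beta - 4theta = 3(14) - 4(15) = -18, not -21  false
6) delta = 14, theta = 15; distinct  true
7) beta + eps = 28; 28 mod 3 = 1  true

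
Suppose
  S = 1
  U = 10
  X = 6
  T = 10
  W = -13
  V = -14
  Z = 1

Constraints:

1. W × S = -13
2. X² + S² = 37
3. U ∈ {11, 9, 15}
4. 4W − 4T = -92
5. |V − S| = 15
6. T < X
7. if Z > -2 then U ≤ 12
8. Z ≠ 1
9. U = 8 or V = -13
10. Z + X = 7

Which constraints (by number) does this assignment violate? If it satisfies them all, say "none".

1. W × S = -13 × 1 = -13  ✔
2. X² + S² = 6² + 1² = 36 + 1 = 37  ✔
3. U = 10 is not in {11, 9, 15}  ✘
4. 4W − 4T = 4(-13) − 4(10) = -92  ✔
5. |-14 − 1| = 15  ✔
6. T = 10, X = 6; 10 ≥ 6 (want <)  ✘
7. Z = 1 > -2, so we need U ≤ 12; U = 10 ≤ 12  ✔
8. Z = 1, but 1 is required to differ  ✘
9. U = 10 ≠ 8 and V = -14 ≠ -13; both disjuncts false  ✘
10. Z + X = 1 + 6 = 7  ✔

Constraints 3, 6, 8, and 9 do not hold.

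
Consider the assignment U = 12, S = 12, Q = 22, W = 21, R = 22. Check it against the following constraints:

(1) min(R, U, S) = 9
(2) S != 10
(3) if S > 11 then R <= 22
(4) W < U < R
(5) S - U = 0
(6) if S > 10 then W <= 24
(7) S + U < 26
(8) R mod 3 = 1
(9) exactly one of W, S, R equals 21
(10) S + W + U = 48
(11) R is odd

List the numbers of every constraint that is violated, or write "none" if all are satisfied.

(1) min(22, 12, 12) = 12, not 9  no
(2) S = 12, and 12 ≠ 10  yes
(3) S = 12 > 11, so we need R ≤ 22; R = 22 ≤ 22  yes
(4) values 21, 12, 22; W = 21 is not < U = 12  no
(5) S - U = 12 - 12 = 0  yes
(6) S = 12 > 10, so we need W ≤ 24; W = 21 ≤ 24  yes
(7) S + U = 12 + 12 = 24; 24 < 26  yes
(8) 22 mod 3 = 1  yes
(9) W=21, S=12, R=22; 1 of them equals 21  yes
(10) S + W + U = 12 + 21 + 12 = 45, not 48  no
(11) R = 22 is even  no

Constraints 1, 4, 10, 11 are violated.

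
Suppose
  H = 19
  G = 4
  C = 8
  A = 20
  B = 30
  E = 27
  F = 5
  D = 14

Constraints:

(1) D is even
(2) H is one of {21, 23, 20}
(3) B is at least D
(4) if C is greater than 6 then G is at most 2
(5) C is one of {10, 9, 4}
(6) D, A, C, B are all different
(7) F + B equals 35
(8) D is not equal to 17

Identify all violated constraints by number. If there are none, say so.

No — constraints 2, 4, and 5 are not satisfied.

(1) D = 14 is even  yes
(2) H = 19 is not in {21, 23, 20}  no
(3) B = 30, D = 14; 30 ≥ 14  yes
(4) C = 8 > 6, so we need G ≤ 2; but G = 4 > 2  no
(5) C = 8 is not in {10, 9, 4}  no
(6) values 14, 20, 8, 30 are pairwise distinct  yes
(7) F + B = 5 + 30 = 35  yes
(8) D = 14, and 14 ≠ 17  yes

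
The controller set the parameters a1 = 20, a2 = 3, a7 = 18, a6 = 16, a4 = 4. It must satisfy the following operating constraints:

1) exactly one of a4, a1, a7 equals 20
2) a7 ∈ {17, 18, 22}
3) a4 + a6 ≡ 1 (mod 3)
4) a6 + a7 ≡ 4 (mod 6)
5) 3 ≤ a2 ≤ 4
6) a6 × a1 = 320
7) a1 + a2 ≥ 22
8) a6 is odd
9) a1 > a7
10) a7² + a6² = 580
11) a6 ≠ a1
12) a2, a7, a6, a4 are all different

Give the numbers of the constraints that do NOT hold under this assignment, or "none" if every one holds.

1) a4=4, a1=20, a7=18; 1 of them equals 20 — holds.
2) a7 = 18 is in {17, 18, 22} — holds.
3) a4 + a6 = 20; 20 mod 3 = 2, not 1 — fails.
4) a6 + a7 = 34; 34 mod 6 = 4 — holds.
5) a2 = 3 lies in [3, 4] — holds.
6) a6 × a1 = 16 × 20 = 320 — holds.
7) a1 + a2 = 20 + 3 = 23; 23 ≥ 22 — holds.
8) a6 = 16 is even — fails.
9) a1 = 20, a7 = 18; 20 > 18 — holds.
10) a7² + a6² = 18² + 16² = 324 + 256 = 580 — holds.
11) a6 = 16, a1 = 20; distinct — holds.
12) values 3, 18, 16, 4 are pairwise distinct — holds.

No — constraints 3 and 8 are not satisfied.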